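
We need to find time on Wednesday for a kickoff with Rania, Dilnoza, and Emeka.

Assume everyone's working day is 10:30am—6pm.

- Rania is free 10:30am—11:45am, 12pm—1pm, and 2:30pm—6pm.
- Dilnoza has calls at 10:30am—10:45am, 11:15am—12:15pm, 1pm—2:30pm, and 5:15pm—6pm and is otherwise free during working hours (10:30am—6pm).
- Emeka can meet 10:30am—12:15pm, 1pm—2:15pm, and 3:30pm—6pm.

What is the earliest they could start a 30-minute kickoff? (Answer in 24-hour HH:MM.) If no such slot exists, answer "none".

10:45

Dilnoza free within 10:30–18:00: 10:45–11:15, 12:15–13:00, 14:30–17:15.
Rania ∩ Dilnoza: 10:45–11:15, 12:15–13:00, 14:30–17:15.
Rania ∩ Dilnoza ∩ Emeka: 10:45–11:15, 15:30–17:15.
Windows ≥ 30 min: 10:45–11:15, 15:30–17:15.
Earliest such window starts at 10:45.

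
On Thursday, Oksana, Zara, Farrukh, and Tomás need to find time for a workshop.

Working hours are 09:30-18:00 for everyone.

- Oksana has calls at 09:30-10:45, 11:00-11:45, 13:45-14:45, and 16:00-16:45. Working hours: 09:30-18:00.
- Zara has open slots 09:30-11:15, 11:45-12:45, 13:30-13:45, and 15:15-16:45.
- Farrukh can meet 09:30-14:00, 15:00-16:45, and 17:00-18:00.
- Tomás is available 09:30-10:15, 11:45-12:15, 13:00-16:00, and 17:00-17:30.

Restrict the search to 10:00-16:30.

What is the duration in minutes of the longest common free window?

45 minutes

Oksana free within 09:30–18:00: 10:45–11:00, 11:45–13:45, 14:45–16:00, 16:45–18:00.
Oksana ∩ Zara: 10:45–11:00, 11:45–12:45, 13:30–13:45, 15:15–16:00.
Oksana ∩ Zara ∩ Farrukh: 10:45–11:00, 11:45–12:45, 13:30–13:45, 15:15–16:00.
Oksana ∩ Zara ∩ Farrukh ∩ Tomás: 11:45–12:15, 13:30–13:45, 15:15–16:00.
Restricted to 10:00–16:30: 11:45–12:15, 13:30–13:45, 15:15–16:00.
Common window lengths: 30, 15, 45 min; longest is 45.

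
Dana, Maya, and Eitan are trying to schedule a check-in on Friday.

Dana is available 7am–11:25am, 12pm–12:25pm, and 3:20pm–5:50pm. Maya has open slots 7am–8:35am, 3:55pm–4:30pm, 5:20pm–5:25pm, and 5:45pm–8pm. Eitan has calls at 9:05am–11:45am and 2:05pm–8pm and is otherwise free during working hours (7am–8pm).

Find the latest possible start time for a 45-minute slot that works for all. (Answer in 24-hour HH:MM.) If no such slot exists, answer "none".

07:50

Eitan free within 07:00–20:00: 07:00–09:05, 11:45–14:05.
Dana ∩ Maya: 07:00–08:35, 15:55–16:30, 17:20–17:25, 17:45–17:50.
Dana ∩ Maya ∩ Eitan: 07:00–08:35.
Windows ≥ 45 min: 07:00–08:35.
Latest start in the last window 07:00–08:35 is 08:35 − 45 min = 07:50.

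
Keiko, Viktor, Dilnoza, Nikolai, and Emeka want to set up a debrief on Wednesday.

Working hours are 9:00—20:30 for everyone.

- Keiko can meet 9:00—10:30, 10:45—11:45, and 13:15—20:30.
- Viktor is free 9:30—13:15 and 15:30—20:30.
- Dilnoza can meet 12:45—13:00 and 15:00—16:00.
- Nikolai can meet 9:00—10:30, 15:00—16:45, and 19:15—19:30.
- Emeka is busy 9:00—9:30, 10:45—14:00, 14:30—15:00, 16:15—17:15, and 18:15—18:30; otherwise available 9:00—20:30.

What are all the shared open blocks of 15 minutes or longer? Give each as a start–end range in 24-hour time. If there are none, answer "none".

Emeka free within 09:00–20:30: 09:30–10:45, 14:00–14:30, 15:00–16:15, 17:15–18:15, 18:30–20:30.
Keiko ∩ Viktor: 09:30–10:30, 10:45–11:45, 15:30–20:30.
Keiko ∩ Viktor ∩ Dilnoza: 15:30–16:00.
Keiko ∩ Viktor ∩ Dilnoza ∩ Nikolai: 15:30–16:00.
Keiko ∩ Viktor ∩ Dilnoza ∩ Nikolai ∩ Emeka: 15:30–16:00.
Windows ≥ 15 min: 15:30–16:00.

15:30–16:00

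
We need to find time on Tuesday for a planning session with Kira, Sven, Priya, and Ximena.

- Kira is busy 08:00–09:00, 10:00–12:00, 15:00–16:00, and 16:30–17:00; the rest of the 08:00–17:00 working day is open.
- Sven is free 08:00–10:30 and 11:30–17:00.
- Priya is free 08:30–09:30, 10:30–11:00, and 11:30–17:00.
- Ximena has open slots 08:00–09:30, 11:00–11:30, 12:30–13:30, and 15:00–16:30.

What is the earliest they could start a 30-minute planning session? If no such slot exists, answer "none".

09:00

Kira free within 08:00–17:00: 09:00–10:00, 12:00–15:00, 16:00–16:30.
Kira ∩ Sven: 09:00–10:00, 12:00–15:00, 16:00–16:30.
Kira ∩ Sven ∩ Priya: 09:00–09:30, 12:00–15:00, 16:00–16:30.
Kira ∩ Sven ∩ Priya ∩ Ximena: 09:00–09:30, 12:30–13:30, 16:00–16:30.
Windows ≥ 30 min: 09:00–09:30, 12:30–13:30, 16:00–16:30.
Earliest such window starts at 09:00.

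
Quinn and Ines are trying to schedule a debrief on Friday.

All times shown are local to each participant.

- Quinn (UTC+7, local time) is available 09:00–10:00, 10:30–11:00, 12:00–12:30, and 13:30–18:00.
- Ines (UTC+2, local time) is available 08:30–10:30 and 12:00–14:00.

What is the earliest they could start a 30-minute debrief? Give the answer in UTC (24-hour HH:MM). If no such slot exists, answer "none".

Quinn → UTC: 02:00–03:00, 03:30–04:00, 05:00–05:30, 06:30–11:00.
Ines → UTC: 06:30–08:30, 10:00–12:00.
Quinn ∩ Ines: 06:30–08:30, 10:00–11:00.
Windows ≥ 30 min: 06:30–08:30, 10:00–11:00.
Earliest such window starts at 06:30.

06:30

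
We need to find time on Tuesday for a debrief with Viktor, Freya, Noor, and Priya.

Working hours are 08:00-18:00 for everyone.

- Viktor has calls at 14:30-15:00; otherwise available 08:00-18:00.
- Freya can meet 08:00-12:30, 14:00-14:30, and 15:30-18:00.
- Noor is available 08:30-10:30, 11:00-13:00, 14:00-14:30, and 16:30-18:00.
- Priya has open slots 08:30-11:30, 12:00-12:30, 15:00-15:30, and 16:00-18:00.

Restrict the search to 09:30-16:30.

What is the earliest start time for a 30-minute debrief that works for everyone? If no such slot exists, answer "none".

09:30

Viktor free within 08:00–18:00: 08:00–14:30, 15:00–18:00.
Viktor ∩ Freya: 08:00–12:30, 14:00–14:30, 15:30–18:00.
Viktor ∩ Freya ∩ Noor: 08:30–10:30, 11:00–12:30, 14:00–14:30, 16:30–18:00.
Viktor ∩ Freya ∩ Noor ∩ Priya: 08:30–10:30, 11:00–11:30, 12:00–12:30, 16:30–18:00.
Restricted to 09:30–16:30: 09:30–10:30, 11:00–11:30, 12:00–12:30.
Windows ≥ 30 min: 09:30–10:30, 11:00–11:30, 12:00–12:30.
Earliest such window starts at 09:30.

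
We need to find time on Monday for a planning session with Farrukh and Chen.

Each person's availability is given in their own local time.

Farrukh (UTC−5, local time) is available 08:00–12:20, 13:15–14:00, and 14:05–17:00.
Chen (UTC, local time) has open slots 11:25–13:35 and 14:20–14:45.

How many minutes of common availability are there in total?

60 minutes

Farrukh → UTC: 13:00–17:20, 18:15–19:00, 19:05–22:00.
Chen → UTC: 11:25–13:35, 14:20–14:45.
Farrukh ∩ Chen: 13:00–13:35, 14:20–14:45.
Total common minutes: 35 + 25 = 60.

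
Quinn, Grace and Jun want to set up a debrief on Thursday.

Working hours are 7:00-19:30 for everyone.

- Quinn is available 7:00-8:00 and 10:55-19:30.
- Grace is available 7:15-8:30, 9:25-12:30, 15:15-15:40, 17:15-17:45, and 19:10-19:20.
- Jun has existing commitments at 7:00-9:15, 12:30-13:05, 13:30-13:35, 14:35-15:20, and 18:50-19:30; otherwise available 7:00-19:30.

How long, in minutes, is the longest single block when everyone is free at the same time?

95 minutes

Jun free within 07:00–19:30: 09:15–12:30, 13:05–13:30, 13:35–14:35, 15:20–18:50.
Quinn ∩ Grace: 07:15–08:00, 10:55–12:30, 15:15–15:40, 17:15–17:45, 19:10–19:20.
Quinn ∩ Grace ∩ Jun: 10:55–12:30, 15:20–15:40, 17:15–17:45.
Common window lengths: 95, 20, 30 min; longest is 95.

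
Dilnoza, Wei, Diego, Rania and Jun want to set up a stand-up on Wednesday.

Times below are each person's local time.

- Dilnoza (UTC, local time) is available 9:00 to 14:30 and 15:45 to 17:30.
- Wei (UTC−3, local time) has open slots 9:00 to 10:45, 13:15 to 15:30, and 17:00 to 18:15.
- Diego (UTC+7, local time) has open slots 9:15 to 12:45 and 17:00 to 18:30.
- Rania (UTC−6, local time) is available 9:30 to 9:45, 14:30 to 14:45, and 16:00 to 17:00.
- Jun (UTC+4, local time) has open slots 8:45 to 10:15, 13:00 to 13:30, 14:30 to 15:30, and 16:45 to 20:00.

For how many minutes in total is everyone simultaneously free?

0 minutes

Dilnoza → UTC: 09:00–14:30, 15:45–17:30.
Wei → UTC: 12:00–13:45, 16:15–18:30, 20:00–21:15.
Diego → UTC: 02:15–05:45, 10:00–11:30.
Rania → UTC: 15:30–15:45, 20:30–20:45, 22:00–23:00.
Jun → UTC: 04:45–06:15, 09:00–09:30, 10:30–11:30, 12:45–16:00.
Dilnoza ∩ Wei: 12:00–13:45, 16:15–17:30.
Dilnoza ∩ Wei ∩ Diego: (none).
Dilnoza ∩ Wei ∩ Diego ∩ Rania: (none).
Dilnoza ∩ Wei ∩ Diego ∩ Rania ∩ Jun: (none).
Total common minutes: 0.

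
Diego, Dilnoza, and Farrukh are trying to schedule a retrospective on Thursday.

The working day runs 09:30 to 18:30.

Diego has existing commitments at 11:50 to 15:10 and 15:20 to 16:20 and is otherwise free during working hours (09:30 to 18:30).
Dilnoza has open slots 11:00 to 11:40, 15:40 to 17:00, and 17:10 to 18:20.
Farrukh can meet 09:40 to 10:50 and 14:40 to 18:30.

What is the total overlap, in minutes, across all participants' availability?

110 minutes

Diego free within 09:30–18:30: 09:30–11:50, 15:10–15:20, 16:20–18:30.
Diego ∩ Dilnoza: 11:00–11:40, 16:20–17:00, 17:10–18:20.
Diego ∩ Dilnoza ∩ Farrukh: 16:20–17:00, 17:10–18:20.
Total common minutes: 40 + 70 = 110.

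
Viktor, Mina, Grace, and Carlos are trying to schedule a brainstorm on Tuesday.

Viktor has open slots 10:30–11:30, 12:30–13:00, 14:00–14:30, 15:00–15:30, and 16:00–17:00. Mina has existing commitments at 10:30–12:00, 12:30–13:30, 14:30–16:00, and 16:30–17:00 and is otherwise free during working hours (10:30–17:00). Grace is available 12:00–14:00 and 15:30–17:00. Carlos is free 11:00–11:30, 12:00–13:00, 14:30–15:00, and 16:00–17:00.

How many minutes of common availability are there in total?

Mina free within 10:30–17:00: 12:00–12:30, 13:30–14:30, 16:00–16:30.
Viktor ∩ Mina: 14:00–14:30, 16:00–16:30.
Viktor ∩ Mina ∩ Grace: 16:00–16:30.
Viktor ∩ Mina ∩ Grace ∩ Carlos: 16:00–16:30.
Total common minutes: 30.

30 minutes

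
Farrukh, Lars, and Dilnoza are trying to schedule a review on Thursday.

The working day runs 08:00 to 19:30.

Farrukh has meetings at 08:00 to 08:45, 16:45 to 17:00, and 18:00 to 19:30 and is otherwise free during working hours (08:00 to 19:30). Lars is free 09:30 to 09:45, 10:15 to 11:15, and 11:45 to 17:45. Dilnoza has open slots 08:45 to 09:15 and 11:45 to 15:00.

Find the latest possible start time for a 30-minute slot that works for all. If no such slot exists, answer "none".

Farrukh free within 08:00–19:30: 08:45–16:45, 17:00–18:00.
Farrukh ∩ Lars: 09:30–09:45, 10:15–11:15, 11:45–16:45, 17:00–17:45.
Farrukh ∩ Lars ∩ Dilnoza: 11:45–15:00.
Windows ≥ 30 min: 11:45–15:00.
Latest start in the last window 11:45–15:00 is 15:00 − 30 min = 14:30.

14:30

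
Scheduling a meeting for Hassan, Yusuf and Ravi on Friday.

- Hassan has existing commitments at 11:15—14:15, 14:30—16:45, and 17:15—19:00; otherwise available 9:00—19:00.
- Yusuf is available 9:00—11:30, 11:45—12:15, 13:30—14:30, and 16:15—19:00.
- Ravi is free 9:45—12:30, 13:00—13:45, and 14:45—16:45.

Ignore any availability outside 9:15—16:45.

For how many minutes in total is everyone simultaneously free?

90 minutes

Hassan free within 09:00–19:00: 09:00–11:15, 14:15–14:30, 16:45–17:15.
Hassan ∩ Yusuf: 09:00–11:15, 14:15–14:30, 16:45–17:15.
Hassan ∩ Yusuf ∩ Ravi: 09:45–11:15.
Restricted to 09:15–16:45: 09:45–11:15.
Total common minutes: 90.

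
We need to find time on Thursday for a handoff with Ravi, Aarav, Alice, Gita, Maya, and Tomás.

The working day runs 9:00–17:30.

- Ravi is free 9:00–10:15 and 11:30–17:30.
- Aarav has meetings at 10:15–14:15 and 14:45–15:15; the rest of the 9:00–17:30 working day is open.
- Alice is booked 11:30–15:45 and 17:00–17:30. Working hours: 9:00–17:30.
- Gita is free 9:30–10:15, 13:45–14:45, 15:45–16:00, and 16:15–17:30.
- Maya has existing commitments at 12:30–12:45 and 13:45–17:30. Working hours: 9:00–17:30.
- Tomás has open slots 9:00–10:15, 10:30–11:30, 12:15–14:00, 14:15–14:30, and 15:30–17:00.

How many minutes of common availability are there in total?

45 minutes

Aarav free within 09:00–17:30: 09:00–10:15, 14:15–14:45, 15:15–17:30.
Alice free within 09:00–17:30: 09:00–11:30, 15:45–17:00.
Maya free within 09:00–17:30: 09:00–12:30, 12:45–13:45.
Ravi ∩ Aarav: 09:00–10:15, 14:15–14:45, 15:15–17:30.
Ravi ∩ Aarav ∩ Alice: 09:00–10:15, 15:45–17:00.
Ravi ∩ Aarav ∩ Alice ∩ Gita: 09:30–10:15, 15:45–16:00, 16:15–17:00.
Ravi ∩ Aarav ∩ Alice ∩ Gita ∩ Maya: 09:30–10:15.
Ravi ∩ Aarav ∩ Alice ∩ Gita ∩ Maya ∩ Tomás: 09:30–10:15.
Total common minutes: 45.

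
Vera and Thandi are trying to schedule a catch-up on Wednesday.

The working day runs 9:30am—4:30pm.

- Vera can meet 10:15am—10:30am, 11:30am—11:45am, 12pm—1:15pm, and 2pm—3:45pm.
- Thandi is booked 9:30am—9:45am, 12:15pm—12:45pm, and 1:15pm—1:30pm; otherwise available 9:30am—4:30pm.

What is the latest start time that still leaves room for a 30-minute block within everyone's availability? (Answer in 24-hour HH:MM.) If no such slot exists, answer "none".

Thandi free within 09:30–16:30: 09:45–12:15, 12:45–13:15, 13:30–16:30.
Vera ∩ Thandi: 10:15–10:30, 11:30–11:45, 12:00–12:15, 12:45–13:15, 14:00–15:45.
Windows ≥ 30 min: 12:45–13:15, 14:00–15:45.
Latest start in the last window 14:00–15:45 is 15:45 − 30 min = 15:15.

15:15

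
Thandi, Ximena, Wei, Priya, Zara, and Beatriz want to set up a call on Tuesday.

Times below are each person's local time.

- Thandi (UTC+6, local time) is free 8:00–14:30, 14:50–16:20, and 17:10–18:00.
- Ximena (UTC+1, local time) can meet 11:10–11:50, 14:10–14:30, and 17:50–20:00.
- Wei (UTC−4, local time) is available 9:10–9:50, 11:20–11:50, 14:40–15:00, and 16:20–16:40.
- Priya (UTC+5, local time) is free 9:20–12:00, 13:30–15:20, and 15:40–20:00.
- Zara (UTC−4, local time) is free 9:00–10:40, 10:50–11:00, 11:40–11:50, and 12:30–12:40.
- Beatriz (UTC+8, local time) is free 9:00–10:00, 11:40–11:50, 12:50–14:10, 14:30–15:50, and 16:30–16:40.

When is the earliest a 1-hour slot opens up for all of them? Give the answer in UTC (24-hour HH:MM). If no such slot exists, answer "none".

Thandi → UTC: 02:00–08:30, 08:50–10:20, 11:10–12:00.
Ximena → UTC: 10:10–10:50, 13:10–13:30, 16:50–19:00.
Wei → UTC: 13:10–13:50, 15:20–15:50, 18:40–19:00, 20:20–20:40.
Priya → UTC: 04:20–07:00, 08:30–10:20, 10:40–15:00.
Zara → UTC: 13:00–14:40, 14:50–15:00, 15:40–15:50, 16:30–16:40.
Beatriz → UTC: 01:00–02:00, 03:40–03:50, 04:50–06:10, 06:30–07:50, 08:30–08:40.
Thandi ∩ Ximena: 10:10–10:20.
Thandi ∩ Ximena ∩ Wei: (none).
Thandi ∩ Ximena ∩ Wei ∩ Priya: (none).
Thandi ∩ Ximena ∩ Wei ∩ Priya ∩ Zara: (none).
Thandi ∩ Ximena ∩ Wei ∩ Priya ∩ Zara ∩ Beatriz: (none).
Windows ≥ 60 min: (none).

none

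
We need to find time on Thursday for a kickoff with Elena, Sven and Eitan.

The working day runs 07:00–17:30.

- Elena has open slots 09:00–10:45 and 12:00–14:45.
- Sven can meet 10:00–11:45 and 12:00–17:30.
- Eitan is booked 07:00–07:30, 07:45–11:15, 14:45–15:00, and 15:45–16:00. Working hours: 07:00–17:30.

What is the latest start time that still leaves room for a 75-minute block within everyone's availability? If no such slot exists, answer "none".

Eitan free within 07:00–17:30: 07:30–07:45, 11:15–14:45, 15:00–15:45, 16:00–17:30.
Elena ∩ Sven: 10:00–10:45, 12:00–14:45.
Elena ∩ Sven ∩ Eitan: 12:00–14:45.
Windows ≥ 75 min: 12:00–14:45.
Latest start in the last window 12:00–14:45 is 14:45 − 75 min = 13:30.

13:30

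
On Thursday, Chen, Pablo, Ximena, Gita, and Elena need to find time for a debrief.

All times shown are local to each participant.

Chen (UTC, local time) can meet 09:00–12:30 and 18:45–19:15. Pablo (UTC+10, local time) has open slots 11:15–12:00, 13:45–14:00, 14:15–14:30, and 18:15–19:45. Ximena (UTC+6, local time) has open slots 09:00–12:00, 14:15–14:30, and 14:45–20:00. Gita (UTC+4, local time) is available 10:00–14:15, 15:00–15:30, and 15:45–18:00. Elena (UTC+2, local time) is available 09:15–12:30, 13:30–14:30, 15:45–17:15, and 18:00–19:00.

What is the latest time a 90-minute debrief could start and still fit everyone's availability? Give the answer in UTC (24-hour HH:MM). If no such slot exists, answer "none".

Chen → UTC: 09:00–12:30, 18:45–19:15.
Pablo → UTC: 01:15–02:00, 03:45–04:00, 04:15–04:30, 08:15–09:45.
Ximena → UTC: 03:00–06:00, 08:15–08:30, 08:45–14:00.
Gita → UTC: 06:00–10:15, 11:00–11:30, 11:45–14:00.
Elena → UTC: 07:15–10:30, 11:30–12:30, 13:45–15:15, 16:00–17:00.
Chen ∩ Pablo: 09:00–09:45.
Chen ∩ Pablo ∩ Ximena: 09:00–09:45.
Chen ∩ Pablo ∩ Ximena ∩ Gita: 09:00–09:45.
Chen ∩ Pablo ∩ Ximena ∩ Gita ∩ Elena: 09:00–09:45.
Windows ≥ 90 min: (none).

none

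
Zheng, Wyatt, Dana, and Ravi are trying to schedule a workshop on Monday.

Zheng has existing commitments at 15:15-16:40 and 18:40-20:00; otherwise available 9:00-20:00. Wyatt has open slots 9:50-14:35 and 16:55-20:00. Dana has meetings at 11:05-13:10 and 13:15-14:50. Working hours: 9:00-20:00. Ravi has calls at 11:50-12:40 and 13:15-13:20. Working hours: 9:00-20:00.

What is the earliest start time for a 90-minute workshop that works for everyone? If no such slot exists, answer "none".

16:55

Zheng free within 09:00–20:00: 09:00–15:15, 16:40–18:40.
Dana free within 09:00–20:00: 09:00–11:05, 13:10–13:15, 14:50–20:00.
Ravi free within 09:00–20:00: 09:00–11:50, 12:40–13:15, 13:20–20:00.
Zheng ∩ Wyatt: 09:50–14:35, 16:55–18:40.
Zheng ∩ Wyatt ∩ Dana: 09:50–11:05, 13:10–13:15, 16:55–18:40.
Zheng ∩ Wyatt ∩ Dana ∩ Ravi: 09:50–11:05, 13:10–13:15, 16:55–18:40.
Windows ≥ 90 min: 16:55–18:40.
Earliest such window starts at 16:55.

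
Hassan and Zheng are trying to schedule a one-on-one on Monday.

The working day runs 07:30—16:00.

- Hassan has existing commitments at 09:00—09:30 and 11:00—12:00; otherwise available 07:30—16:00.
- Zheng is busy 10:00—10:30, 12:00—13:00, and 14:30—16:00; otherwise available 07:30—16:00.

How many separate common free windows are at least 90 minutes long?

Hassan free within 07:30–16:00: 07:30–09:00, 09:30–11:00, 12:00–16:00.
Zheng free within 07:30–16:00: 07:30–10:00, 10:30–12:00, 13:00–14:30.
Hassan ∩ Zheng: 07:30–09:00, 09:30–10:00, 10:30–11:00, 13:00–14:30.
Windows ≥ 90 min: 07:30–09:00, 13:00–14:30.
That's 2 windows.

2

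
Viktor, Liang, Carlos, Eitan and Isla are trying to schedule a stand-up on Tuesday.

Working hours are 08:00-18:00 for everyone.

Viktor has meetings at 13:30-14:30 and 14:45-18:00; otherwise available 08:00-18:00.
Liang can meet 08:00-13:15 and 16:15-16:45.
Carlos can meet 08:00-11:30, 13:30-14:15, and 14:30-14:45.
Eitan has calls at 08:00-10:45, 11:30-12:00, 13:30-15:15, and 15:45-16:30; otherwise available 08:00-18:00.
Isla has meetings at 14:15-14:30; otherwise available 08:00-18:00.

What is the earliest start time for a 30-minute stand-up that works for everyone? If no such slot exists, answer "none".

Viktor free within 08:00–18:00: 08:00–13:30, 14:30–14:45.
Eitan free within 08:00–18:00: 10:45–11:30, 12:00–13:30, 15:15–15:45, 16:30–18:00.
Isla free within 08:00–18:00: 08:00–14:15, 14:30–18:00.
Viktor ∩ Liang: 08:00–13:15.
Viktor ∩ Liang ∩ Carlos: 08:00–11:30.
Viktor ∩ Liang ∩ Carlos ∩ Eitan: 10:45–11:30.
Viktor ∩ Liang ∩ Carlos ∩ Eitan ∩ Isla: 10:45–11:30.
Windows ≥ 30 min: 10:45–11:30.
Earliest such window starts at 10:45.

10:45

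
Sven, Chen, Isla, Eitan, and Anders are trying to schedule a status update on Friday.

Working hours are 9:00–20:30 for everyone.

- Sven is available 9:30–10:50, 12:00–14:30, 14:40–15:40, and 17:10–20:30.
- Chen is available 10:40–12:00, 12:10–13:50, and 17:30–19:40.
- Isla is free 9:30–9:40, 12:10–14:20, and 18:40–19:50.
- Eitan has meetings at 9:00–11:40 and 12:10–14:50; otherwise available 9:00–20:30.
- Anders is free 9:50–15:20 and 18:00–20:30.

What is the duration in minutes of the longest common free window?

Eitan free within 09:00–20:30: 11:40–12:10, 14:50–20:30.
Sven ∩ Chen: 10:40–10:50, 12:10–13:50, 17:30–19:40.
Sven ∩ Chen ∩ Isla: 12:10–13:50, 18:40–19:40.
Sven ∩ Chen ∩ Isla ∩ Eitan: 18:40–19:40.
Sven ∩ Chen ∩ Isla ∩ Eitan ∩ Anders: 18:40–19:40.
Single common window of 60 minutes.

60 minutes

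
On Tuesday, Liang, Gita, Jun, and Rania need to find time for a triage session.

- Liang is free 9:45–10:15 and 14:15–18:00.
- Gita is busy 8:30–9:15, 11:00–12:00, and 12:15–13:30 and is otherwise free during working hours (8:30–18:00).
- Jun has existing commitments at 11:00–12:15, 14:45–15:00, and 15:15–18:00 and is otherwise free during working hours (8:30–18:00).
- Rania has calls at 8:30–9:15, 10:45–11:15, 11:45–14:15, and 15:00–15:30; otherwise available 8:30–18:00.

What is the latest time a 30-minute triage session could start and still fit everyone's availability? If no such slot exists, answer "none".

Gita free within 08:30–18:00: 09:15–11:00, 12:00–12:15, 13:30–18:00.
Jun free within 08:30–18:00: 08:30–11:00, 12:15–14:45, 15:00–15:15.
Rania free within 08:30–18:00: 09:15–10:45, 11:15–11:45, 14:15–15:00, 15:30–18:00.
Liang ∩ Gita: 09:45–10:15, 14:15–18:00.
Liang ∩ Gita ∩ Jun: 09:45–10:15, 14:15–14:45, 15:00–15:15.
Liang ∩ Gita ∩ Jun ∩ Rania: 09:45–10:15, 14:15–14:45.
Windows ≥ 30 min: 09:45–10:15, 14:15–14:45.
Latest start in the last window 14:15–14:45 is 14:45 − 30 min = 14:15.

14:15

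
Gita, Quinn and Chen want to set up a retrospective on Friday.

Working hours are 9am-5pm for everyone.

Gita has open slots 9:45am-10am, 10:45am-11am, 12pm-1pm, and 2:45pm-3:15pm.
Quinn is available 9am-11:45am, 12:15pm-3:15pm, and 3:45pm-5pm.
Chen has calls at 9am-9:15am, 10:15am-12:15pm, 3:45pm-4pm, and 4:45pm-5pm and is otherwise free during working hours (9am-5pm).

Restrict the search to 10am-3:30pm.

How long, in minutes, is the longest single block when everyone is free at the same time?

Chen free within 09:00–17:00: 09:15–10:15, 12:15–15:45, 16:00–16:45.
Gita ∩ Quinn: 09:45–10:00, 10:45–11:00, 12:15–13:00, 14:45–15:15.
Gita ∩ Quinn ∩ Chen: 09:45–10:00, 12:15–13:00, 14:45–15:15.
Restricted to 10:00–15:30: 12:15–13:00, 14:45–15:15.
Common window lengths: 45, 30 min; longest is 45.

45 minutes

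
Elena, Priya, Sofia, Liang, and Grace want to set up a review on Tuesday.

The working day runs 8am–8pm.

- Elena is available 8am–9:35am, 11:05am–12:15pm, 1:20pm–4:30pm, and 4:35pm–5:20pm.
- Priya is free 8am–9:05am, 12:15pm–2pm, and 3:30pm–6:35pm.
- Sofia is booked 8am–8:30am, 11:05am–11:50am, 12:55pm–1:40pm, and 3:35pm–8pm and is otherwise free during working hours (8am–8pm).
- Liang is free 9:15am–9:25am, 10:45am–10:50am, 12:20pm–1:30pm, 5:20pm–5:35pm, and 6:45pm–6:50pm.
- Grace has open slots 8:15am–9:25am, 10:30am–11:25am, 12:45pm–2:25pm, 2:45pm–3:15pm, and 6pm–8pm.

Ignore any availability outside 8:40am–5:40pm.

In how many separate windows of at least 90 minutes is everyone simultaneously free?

Sofia free within 08:00–20:00: 08:30–11:05, 11:50–12:55, 13:40–15:35.
Elena ∩ Priya: 08:00–09:05, 13:20–14:00, 15:30–16:30, 16:35–17:20.
Elena ∩ Priya ∩ Sofia: 08:30–09:05, 13:40–14:00, 15:30–15:35.
Elena ∩ Priya ∩ Sofia ∩ Liang: (none).
Elena ∩ Priya ∩ Sofia ∩ Liang ∩ Grace: (none).
Restricted to 08:40–17:40: (none).
Windows ≥ 90 min: (none).
That's 0 windows.

0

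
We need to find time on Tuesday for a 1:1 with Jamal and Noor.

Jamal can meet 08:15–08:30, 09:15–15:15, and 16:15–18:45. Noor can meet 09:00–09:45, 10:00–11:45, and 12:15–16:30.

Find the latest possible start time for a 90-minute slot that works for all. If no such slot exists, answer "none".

13:45

Jamal ∩ Noor: 09:15–09:45, 10:00–11:45, 12:15–15:15, 16:15–16:30.
Windows ≥ 90 min: 10:00–11:45, 12:15–15:15.
Latest start in the last window 12:15–15:15 is 15:15 − 90 min = 13:45.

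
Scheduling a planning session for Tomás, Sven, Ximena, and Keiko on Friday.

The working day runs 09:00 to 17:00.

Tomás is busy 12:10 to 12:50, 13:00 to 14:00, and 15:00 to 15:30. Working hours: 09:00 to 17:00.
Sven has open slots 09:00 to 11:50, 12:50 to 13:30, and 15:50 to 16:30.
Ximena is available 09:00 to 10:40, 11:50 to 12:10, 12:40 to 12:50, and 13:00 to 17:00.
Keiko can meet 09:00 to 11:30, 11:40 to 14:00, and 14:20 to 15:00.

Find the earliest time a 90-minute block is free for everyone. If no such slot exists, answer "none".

Tomás free within 09:00–17:00: 09:00–12:10, 12:50–13:00, 14:00–15:00, 15:30–17:00.
Tomás ∩ Sven: 09:00–11:50, 12:50–13:00, 15:50–16:30.
Tomás ∩ Sven ∩ Ximena: 09:00–10:40, 15:50–16:30.
Tomás ∩ Sven ∩ Ximena ∩ Keiko: 09:00–10:40.
Windows ≥ 90 min: 09:00–10:40.
Earliest such window starts at 09:00.

09:00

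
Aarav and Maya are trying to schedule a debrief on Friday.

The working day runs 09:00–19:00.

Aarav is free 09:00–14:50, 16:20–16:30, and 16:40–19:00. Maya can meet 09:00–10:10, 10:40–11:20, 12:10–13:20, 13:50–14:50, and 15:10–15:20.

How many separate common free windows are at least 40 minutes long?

4

Aarav ∩ Maya: 09:00–10:10, 10:40–11:20, 12:10–13:20, 13:50–14:50.
Windows ≥ 40 min: 09:00–10:10, 10:40–11:20, 12:10–13:20, 13:50–14:50.
That's 4 windows.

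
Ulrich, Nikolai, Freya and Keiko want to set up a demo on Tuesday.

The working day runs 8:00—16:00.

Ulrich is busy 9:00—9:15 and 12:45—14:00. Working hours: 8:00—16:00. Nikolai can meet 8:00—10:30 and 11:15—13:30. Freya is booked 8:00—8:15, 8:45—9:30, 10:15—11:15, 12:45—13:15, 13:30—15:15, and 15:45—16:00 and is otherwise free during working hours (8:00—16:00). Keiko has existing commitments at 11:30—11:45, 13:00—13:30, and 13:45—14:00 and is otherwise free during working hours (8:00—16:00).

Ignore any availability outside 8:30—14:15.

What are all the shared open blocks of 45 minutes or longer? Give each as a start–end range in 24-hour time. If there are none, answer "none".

Ulrich free within 08:00–16:00: 08:00–09:00, 09:15–12:45, 14:00–16:00.
Freya free within 08:00–16:00: 08:15–08:45, 09:30–10:15, 11:15–12:45, 13:15–13:30, 15:15–15:45.
Keiko free within 08:00–16:00: 08:00–11:30, 11:45–13:00, 13:30–13:45, 14:00–16:00.
Ulrich ∩ Nikolai: 08:00–09:00, 09:15–10:30, 11:15–12:45.
Ulrich ∩ Nikolai ∩ Freya: 08:15–08:45, 09:30–10:15, 11:15–12:45.
Ulrich ∩ Nikolai ∩ Freya ∩ Keiko: 08:15–08:45, 09:30–10:15, 11:15–11:30, 11:45–12:45.
Restricted to 08:30–14:15: 08:30–08:45, 09:30–10:15, 11:15–11:30, 11:45–12:45.
Windows ≥ 45 min: 09:30–10:15, 11:45–12:45.

09:30–10:15, 11:45–12:45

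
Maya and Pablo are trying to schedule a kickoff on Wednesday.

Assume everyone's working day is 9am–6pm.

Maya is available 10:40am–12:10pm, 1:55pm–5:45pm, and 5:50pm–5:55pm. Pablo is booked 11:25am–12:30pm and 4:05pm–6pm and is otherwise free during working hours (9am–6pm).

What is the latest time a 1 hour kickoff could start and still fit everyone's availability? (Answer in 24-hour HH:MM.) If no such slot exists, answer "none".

Pablo free within 09:00–18:00: 09:00–11:25, 12:30–16:05.
Maya ∩ Pablo: 10:40–11:25, 13:55–16:05.
Windows ≥ 60 min: 13:55–16:05.
Latest start in the last window 13:55–16:05 is 16:05 − 60 min = 15:05.

15:05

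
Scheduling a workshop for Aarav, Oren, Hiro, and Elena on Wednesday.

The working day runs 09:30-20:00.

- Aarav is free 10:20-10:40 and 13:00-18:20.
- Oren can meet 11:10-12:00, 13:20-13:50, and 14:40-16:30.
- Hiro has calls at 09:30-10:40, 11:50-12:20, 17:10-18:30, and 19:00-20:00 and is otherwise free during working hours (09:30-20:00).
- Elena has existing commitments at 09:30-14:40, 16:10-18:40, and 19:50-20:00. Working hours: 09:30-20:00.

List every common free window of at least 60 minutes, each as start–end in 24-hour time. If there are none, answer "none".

14:40–16:10

Hiro free within 09:30–20:00: 10:40–11:50, 12:20–17:10, 18:30–19:00.
Elena free within 09:30–20:00: 14:40–16:10, 18:40–19:50.
Aarav ∩ Oren: 13:20–13:50, 14:40–16:30.
Aarav ∩ Oren ∩ Hiro: 13:20–13:50, 14:40–16:30.
Aarav ∩ Oren ∩ Hiro ∩ Elena: 14:40–16:10.
Windows ≥ 60 min: 14:40–16:10.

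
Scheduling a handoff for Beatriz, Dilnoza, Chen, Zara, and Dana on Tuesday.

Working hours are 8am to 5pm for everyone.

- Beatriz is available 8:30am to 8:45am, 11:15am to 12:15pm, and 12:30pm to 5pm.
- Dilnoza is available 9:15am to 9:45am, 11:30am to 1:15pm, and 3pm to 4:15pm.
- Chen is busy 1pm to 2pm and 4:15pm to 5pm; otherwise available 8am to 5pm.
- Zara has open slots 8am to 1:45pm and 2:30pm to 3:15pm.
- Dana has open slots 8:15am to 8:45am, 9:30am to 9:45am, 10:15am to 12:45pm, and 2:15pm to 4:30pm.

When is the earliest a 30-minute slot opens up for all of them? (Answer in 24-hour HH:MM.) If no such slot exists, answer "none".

11:30

Chen free within 08:00–17:00: 08:00–13:00, 14:00–16:15.
Beatriz ∩ Dilnoza: 11:30–12:15, 12:30–13:15, 15:00–16:15.
Beatriz ∩ Dilnoza ∩ Chen: 11:30–12:15, 12:30–13:00, 15:00–16:15.
Beatriz ∩ Dilnoza ∩ Chen ∩ Zara: 11:30–12:15, 12:30–13:00, 15:00–15:15.
Beatriz ∩ Dilnoza ∩ Chen ∩ Zara ∩ Dana: 11:30–12:15, 12:30–12:45, 15:00–15:15.
Windows ≥ 30 min: 11:30–12:15.
Earliest such window starts at 11:30.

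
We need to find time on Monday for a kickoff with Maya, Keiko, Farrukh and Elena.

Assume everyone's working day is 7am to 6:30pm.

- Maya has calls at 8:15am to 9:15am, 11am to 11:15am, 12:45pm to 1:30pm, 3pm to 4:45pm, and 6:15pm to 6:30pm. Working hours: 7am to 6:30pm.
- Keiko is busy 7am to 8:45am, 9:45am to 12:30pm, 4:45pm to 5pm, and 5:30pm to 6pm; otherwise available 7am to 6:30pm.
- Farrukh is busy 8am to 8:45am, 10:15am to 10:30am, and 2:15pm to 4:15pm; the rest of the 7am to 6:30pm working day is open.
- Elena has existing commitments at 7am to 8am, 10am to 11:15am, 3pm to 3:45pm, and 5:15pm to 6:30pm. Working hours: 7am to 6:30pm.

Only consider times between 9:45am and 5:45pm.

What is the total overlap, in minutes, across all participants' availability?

75 minutes

Maya free within 07:00–18:30: 07:00–08:15, 09:15–11:00, 11:15–12:45, 13:30–15:00, 16:45–18:15.
Keiko free within 07:00–18:30: 08:45–09:45, 12:30–16:45, 17:00–17:30, 18:00–18:30.
Farrukh free within 07:00–18:30: 07:00–08:00, 08:45–10:15, 10:30–14:15, 16:15–18:30.
Elena free within 07:00–18:30: 08:00–10:00, 11:15–15:00, 15:45–17:15.
Maya ∩ Keiko: 09:15–09:45, 12:30–12:45, 13:30–15:00, 17:00–17:30, 18:00–18:15.
Maya ∩ Keiko ∩ Farrukh: 09:15–09:45, 12:30–12:45, 13:30–14:15, 17:00–17:30, 18:00–18:15.
Maya ∩ Keiko ∩ Farrukh ∩ Elena: 09:15–09:45, 12:30–12:45, 13:30–14:15, 17:00–17:15.
Restricted to 09:45–17:45: 12:30–12:45, 13:30–14:15, 17:00–17:15.
Total common minutes: 15 + 45 + 15 = 75.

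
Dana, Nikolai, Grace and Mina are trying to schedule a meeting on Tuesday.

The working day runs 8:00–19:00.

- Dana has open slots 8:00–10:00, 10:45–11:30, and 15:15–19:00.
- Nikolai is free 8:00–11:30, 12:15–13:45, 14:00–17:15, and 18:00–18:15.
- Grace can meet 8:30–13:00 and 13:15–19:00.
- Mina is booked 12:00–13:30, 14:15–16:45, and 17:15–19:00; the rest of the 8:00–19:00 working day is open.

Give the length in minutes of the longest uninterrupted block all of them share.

90 minutes

Mina free within 08:00–19:00: 08:00–12:00, 13:30–14:15, 16:45–17:15.
Dana ∩ Nikolai: 08:00–10:00, 10:45–11:30, 15:15–17:15, 18:00–18:15.
Dana ∩ Nikolai ∩ Grace: 08:30–10:00, 10:45–11:30, 15:15–17:15, 18:00–18:15.
Dana ∩ Nikolai ∩ Grace ∩ Mina: 08:30–10:00, 10:45–11:30, 16:45–17:15.
Common window lengths: 90, 45, 30 min; longest is 90.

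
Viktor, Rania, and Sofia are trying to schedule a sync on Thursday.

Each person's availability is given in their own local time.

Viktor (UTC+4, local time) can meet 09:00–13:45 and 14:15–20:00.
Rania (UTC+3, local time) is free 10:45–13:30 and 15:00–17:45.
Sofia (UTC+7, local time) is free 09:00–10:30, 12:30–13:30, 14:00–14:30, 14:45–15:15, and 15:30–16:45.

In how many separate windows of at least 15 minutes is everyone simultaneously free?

Viktor → UTC: 05:00–09:45, 10:15–16:00.
Rania → UTC: 07:45–10:30, 12:00–14:45.
Sofia → UTC: 02:00–03:30, 05:30–06:30, 07:00–07:30, 07:45–08:15, 08:30–09:45.
Viktor ∩ Rania: 07:45–09:45, 10:15–10:30, 12:00–14:45.
Viktor ∩ Rania ∩ Sofia: 07:45–08:15, 08:30–09:45.
Windows ≥ 15 min: 07:45–08:15, 08:30–09:45.
That's 2 windows.

2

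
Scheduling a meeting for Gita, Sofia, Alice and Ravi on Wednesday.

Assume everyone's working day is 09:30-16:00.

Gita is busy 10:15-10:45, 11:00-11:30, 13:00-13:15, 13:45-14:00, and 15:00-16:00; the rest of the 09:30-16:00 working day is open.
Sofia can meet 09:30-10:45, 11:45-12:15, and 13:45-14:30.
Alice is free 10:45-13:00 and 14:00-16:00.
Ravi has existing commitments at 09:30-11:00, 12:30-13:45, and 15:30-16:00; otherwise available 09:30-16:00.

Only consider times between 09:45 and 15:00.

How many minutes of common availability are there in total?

60 minutes

Gita free within 09:30–16:00: 09:30–10:15, 10:45–11:00, 11:30–13:00, 13:15–13:45, 14:00–15:00.
Ravi free within 09:30–16:00: 11:00–12:30, 13:45–15:30.
Gita ∩ Sofia: 09:30–10:15, 11:45–12:15, 14:00–14:30.
Gita ∩ Sofia ∩ Alice: 11:45–12:15, 14:00–14:30.
Gita ∩ Sofia ∩ Alice ∩ Ravi: 11:45–12:15, 14:00–14:30.
Restricted to 09:45–15:00: 11:45–12:15, 14:00–14:30.
Total common minutes: 30 + 30 = 60.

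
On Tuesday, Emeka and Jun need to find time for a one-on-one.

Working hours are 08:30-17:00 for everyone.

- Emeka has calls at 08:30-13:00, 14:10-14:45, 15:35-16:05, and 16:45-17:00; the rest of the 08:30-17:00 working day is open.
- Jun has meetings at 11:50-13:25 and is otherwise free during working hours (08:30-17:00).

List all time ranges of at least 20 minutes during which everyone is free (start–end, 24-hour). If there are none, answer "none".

13:25–14:10, 14:45–15:35, 16:05–16:45

Emeka free within 08:30–17:00: 13:00–14:10, 14:45–15:35, 16:05–16:45.
Jun free within 08:30–17:00: 08:30–11:50, 13:25–17:00.
Emeka ∩ Jun: 13:25–14:10, 14:45–15:35, 16:05–16:45.
Windows ≥ 20 min: 13:25–14:10, 14:45–15:35, 16:05–16:45.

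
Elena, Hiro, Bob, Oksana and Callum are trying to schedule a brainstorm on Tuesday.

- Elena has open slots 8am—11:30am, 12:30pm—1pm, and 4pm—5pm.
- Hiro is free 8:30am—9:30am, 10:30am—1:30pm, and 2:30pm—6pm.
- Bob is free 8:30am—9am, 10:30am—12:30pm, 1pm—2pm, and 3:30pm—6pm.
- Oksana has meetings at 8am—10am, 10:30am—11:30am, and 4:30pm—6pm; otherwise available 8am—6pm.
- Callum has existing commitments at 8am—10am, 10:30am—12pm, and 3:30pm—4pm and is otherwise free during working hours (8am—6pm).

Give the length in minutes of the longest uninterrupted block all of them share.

Oksana free within 08:00–18:00: 10:00–10:30, 11:30–16:30.
Callum free within 08:00–18:00: 10:00–10:30, 12:00–15:30, 16:00–18:00.
Elena ∩ Hiro: 08:30–09:30, 10:30–11:30, 12:30–13:00, 16:00–17:00.
Elena ∩ Hiro ∩ Bob: 08:30–09:00, 10:30–11:30, 16:00–17:00.
Elena ∩ Hiro ∩ Bob ∩ Oksana: 16:00–16:30.
Elena ∩ Hiro ∩ Bob ∩ Oksana ∩ Callum: 16:00–16:30.
Single common window of 30 minutes.

30 minutes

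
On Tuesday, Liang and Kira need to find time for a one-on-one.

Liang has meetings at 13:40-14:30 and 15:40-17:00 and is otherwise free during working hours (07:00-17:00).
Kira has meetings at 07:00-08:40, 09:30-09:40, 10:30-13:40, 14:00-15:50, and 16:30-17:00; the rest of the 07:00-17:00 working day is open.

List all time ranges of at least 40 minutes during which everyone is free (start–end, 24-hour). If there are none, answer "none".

08:40–09:30, 09:40–10:30

Liang free within 07:00–17:00: 07:00–13:40, 14:30–15:40.
Kira free within 07:00–17:00: 08:40–09:30, 09:40–10:30, 13:40–14:00, 15:50–16:30.
Liang ∩ Kira: 08:40–09:30, 09:40–10:30.
Windows ≥ 40 min: 08:40–09:30, 09:40–10:30.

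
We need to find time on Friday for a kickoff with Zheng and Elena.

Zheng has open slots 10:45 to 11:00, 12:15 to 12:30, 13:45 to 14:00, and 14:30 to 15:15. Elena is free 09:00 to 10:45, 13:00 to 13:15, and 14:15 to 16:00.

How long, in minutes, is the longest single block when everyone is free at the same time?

45 minutes

Zheng ∩ Elena: 14:30–15:15.
Single common window of 45 minutes.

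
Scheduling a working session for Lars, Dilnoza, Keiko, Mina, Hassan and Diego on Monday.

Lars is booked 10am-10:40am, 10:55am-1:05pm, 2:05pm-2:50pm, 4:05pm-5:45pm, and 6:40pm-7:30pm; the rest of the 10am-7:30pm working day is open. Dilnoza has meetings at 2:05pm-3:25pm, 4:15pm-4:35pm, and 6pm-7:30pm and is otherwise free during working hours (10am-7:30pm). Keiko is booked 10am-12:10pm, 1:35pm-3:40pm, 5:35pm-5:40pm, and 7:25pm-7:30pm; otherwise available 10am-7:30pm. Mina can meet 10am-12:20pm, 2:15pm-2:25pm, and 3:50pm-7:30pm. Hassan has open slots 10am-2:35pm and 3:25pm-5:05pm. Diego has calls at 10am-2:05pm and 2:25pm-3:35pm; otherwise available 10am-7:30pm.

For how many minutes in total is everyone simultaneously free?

Lars free within 10:00–19:30: 10:40–10:55, 13:05–14:05, 14:50–16:05, 17:45–18:40.
Dilnoza free within 10:00–19:30: 10:00–14:05, 15:25–16:15, 16:35–18:00.
Keiko free within 10:00–19:30: 12:10–13:35, 15:40–17:35, 17:40–19:25.
Diego free within 10:00–19:30: 14:05–14:25, 15:35–19:30.
Lars ∩ Dilnoza: 10:40–10:55, 13:05–14:05, 15:25–16:05, 17:45–18:00.
Lars ∩ Dilnoza ∩ Keiko: 13:05–13:35, 15:40–16:05, 17:45–18:00.
Lars ∩ Dilnoza ∩ Keiko ∩ Mina: 15:50–16:05, 17:45–18:00.
Lars ∩ Dilnoza ∩ Keiko ∩ Mina ∩ Hassan: 15:50–16:05.
Lars ∩ Dilnoza ∩ Keiko ∩ Mina ∩ Hassan ∩ Diego: 15:50–16:05.
Total common minutes: 15.

15 minutes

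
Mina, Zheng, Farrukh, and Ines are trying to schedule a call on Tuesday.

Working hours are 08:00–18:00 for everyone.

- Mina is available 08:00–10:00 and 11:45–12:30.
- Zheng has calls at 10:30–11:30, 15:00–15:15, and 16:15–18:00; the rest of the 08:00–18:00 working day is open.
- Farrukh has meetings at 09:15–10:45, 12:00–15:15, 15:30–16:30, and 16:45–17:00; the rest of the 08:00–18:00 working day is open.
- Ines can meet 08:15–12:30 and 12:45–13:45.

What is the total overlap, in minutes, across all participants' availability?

Zheng free within 08:00–18:00: 08:00–10:30, 11:30–15:00, 15:15–16:15.
Farrukh free within 08:00–18:00: 08:00–09:15, 10:45–12:00, 15:15–15:30, 16:30–16:45, 17:00–18:00.
Mina ∩ Zheng: 08:00–10:00, 11:45–12:30.
Mina ∩ Zheng ∩ Farrukh: 08:00–09:15, 11:45–12:00.
Mina ∩ Zheng ∩ Farrukh ∩ Ines: 08:15–09:15, 11:45–12:00.
Total common minutes: 60 + 15 = 75.

75 minutes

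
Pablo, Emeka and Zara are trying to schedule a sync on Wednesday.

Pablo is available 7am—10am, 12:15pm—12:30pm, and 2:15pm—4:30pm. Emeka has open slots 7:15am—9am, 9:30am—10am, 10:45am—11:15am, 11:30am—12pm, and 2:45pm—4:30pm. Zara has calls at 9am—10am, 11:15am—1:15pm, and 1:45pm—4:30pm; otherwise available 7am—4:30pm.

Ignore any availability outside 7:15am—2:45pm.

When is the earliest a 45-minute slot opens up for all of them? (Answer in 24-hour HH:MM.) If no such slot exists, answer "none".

Zara free within 07:00–16:30: 07:00–09:00, 10:00–11:15, 13:15–13:45.
Pablo ∩ Emeka: 07:15–09:00, 09:30–10:00, 14:45–16:30.
Pablo ∩ Emeka ∩ Zara: 07:15–09:00.
Restricted to 07:15–14:45: 07:15–09:00.
Windows ≥ 45 min: 07:15–09:00.
Earliest such window starts at 07:15.

07:15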